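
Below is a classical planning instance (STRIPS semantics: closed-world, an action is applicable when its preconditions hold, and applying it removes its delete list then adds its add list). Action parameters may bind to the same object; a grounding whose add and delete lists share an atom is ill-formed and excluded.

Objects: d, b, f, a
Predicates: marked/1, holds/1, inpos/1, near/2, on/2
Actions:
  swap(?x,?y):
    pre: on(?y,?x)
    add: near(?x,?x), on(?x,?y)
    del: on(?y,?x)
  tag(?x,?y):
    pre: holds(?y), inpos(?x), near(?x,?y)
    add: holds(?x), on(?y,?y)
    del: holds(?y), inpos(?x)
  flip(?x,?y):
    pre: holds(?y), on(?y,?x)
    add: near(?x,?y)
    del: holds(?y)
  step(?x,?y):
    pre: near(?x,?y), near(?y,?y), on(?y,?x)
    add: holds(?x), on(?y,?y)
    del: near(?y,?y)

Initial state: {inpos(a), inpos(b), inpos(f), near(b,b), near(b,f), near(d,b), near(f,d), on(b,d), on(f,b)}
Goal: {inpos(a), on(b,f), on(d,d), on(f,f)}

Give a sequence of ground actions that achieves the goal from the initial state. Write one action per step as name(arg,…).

1. swap(b,f)  →  {inpos(a), inpos(b), inpos(f), near(b,b), near(b,f), near(d,b), near(f,d), on(b,d), on(b,f)}
2. step(d,b)  →  {holds(d), inpos(a), inpos(b), inpos(f), near(b,f), near(d,b), near(f,d), on(b,b), on(b,d), on(b,f)}
3. tag(f,d)  →  {holds(f), inpos(a), inpos(b), near(b,f), near(d,b), near(f,d), on(b,b), on(b,d), on(b,f), on(d,d)}
4. tag(b,f)  →  {holds(b), inpos(a), near(b,f), near(d,b), near(f,d), on(b,b), on(b,d), on(b,f), on(d,d), on(f,f)}

swap(b,f); step(d,b); tag(f,d); tag(b,f)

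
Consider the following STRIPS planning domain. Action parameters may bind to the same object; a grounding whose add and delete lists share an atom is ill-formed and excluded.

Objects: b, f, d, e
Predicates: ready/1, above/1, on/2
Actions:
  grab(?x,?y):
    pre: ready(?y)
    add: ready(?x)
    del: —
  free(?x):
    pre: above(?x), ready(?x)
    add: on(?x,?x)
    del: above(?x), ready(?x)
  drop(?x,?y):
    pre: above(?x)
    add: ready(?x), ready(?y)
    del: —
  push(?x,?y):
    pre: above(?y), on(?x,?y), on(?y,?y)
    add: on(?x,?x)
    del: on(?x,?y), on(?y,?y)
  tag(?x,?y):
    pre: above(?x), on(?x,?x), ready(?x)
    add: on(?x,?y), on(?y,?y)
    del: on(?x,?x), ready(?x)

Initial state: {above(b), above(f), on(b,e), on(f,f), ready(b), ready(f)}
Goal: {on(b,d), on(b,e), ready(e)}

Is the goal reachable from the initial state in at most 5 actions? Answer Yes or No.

1. grab(e,b)  →  {above(b), above(f), on(b,e), on(f,f), ready(b), ready(e), ready(f)}
2. tag(f,b)  →  {above(b), above(f), on(b,b), on(b,e), on(f,b), ready(b), ready(e)}
3. tag(b,d)  →  {above(b), above(f), on(b,d), on(b,e), on(d,d), on(f,b), ready(e)}
optimal plan length = 3; 3 ≤ 5

Yes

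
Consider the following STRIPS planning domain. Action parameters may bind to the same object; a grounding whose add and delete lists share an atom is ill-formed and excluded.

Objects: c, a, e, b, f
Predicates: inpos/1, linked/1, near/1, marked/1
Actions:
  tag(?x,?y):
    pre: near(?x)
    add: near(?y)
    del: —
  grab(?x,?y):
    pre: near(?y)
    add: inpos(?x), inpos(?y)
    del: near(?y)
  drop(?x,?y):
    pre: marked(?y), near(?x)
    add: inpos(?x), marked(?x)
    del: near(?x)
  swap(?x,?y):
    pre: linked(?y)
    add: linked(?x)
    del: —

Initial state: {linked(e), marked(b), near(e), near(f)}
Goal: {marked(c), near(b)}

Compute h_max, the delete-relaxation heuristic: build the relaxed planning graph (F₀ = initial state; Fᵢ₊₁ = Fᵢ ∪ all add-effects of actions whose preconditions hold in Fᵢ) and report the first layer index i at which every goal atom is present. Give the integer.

F0 = init (4 atoms)
F1 = F0 ∪ {inpos(a), inpos(b), inpos(c), inpos(e), inpos(f), linked(a), linked(b), linked(c), linked(f), marked(e), marked(f), near(a), near(b), near(c)}  (18 atoms)
F2 = F1 ∪ {marked(a), marked(c)}  (20 atoms)
goal ⊆ F2  ⇒  h_max = 2

2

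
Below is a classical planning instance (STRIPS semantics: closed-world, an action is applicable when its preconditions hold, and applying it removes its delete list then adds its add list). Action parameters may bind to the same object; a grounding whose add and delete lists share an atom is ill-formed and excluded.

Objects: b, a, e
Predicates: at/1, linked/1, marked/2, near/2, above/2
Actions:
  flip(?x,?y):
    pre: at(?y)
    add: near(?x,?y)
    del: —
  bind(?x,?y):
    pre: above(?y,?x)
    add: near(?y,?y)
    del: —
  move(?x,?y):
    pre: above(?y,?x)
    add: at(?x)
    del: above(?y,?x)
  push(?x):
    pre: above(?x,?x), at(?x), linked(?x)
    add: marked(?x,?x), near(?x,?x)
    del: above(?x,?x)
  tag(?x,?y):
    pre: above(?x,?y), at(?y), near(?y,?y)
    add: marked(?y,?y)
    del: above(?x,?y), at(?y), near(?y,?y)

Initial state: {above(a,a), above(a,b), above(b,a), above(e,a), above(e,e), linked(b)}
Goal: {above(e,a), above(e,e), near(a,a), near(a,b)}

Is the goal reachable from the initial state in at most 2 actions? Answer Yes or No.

No

1. bind(b,a)  →  {above(a,a), above(a,b), above(b,a), above(e,a), above(e,e), linked(b), near(a,a)}
2. move(b,a)  →  {above(a,a), above(b,a), above(e,a), above(e,e), at(b), linked(b), near(a,a)}
3. flip(a,b)  →  {above(a,a), above(b,a), above(e,a), above(e,e), at(b), linked(b), near(a,a), near(a,b)}
optimal plan length = 3; 3 > 2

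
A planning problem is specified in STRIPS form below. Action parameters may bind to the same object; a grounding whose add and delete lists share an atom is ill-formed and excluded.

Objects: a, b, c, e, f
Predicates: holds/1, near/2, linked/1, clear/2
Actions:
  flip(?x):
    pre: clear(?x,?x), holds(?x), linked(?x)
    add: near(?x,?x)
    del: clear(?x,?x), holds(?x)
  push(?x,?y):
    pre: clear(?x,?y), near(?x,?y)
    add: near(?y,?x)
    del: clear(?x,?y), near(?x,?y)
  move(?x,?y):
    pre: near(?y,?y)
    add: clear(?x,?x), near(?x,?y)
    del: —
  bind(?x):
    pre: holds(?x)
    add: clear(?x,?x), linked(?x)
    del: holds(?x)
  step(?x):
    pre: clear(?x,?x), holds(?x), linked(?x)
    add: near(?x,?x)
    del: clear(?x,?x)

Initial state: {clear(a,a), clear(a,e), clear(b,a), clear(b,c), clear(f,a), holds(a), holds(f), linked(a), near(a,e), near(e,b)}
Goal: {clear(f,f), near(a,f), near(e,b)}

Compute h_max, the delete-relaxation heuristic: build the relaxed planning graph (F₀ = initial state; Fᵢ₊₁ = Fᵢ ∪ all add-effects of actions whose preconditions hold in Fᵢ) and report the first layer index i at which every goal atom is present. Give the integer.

F0 = init (10 atoms)
F1 = F0 ∪ {clear(f,f), linked(f), near(a,a), near(e,a)}  (14 atoms)
F2 = F1 ∪ {clear(b,b), clear(c,c), clear(e,e), near(b,a), near(c,a), near(f,a), near(f,f)}  (21 atoms)
F3 = F2 ∪ {near(a,b), near(a,f), near(b,f), near(c,f), near(e,f)}  (26 atoms)
goal ⊆ F3  ⇒  h_max = 3

3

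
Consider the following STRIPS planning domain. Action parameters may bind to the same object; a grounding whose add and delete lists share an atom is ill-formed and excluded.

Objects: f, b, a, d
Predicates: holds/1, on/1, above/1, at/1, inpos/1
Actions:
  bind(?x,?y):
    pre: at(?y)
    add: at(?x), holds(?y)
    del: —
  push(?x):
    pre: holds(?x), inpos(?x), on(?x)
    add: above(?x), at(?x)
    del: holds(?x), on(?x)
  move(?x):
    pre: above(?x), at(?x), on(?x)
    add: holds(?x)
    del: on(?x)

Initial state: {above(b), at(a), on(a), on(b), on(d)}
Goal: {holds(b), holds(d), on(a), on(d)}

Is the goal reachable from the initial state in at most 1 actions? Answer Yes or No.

No

1. bind(b,a)  →  {above(b), at(a), at(b), holds(a), on(a), on(b), on(d)}
2. bind(d,b)  →  {above(b), at(a), at(b), at(d), holds(a), holds(b), on(a), on(b), on(d)}
3. bind(f,d)  →  {above(b), at(a), at(b), at(d), at(f), holds(a), holds(b), holds(d), on(a), on(b), on(d)}
optimal plan length = 3; 3 > 1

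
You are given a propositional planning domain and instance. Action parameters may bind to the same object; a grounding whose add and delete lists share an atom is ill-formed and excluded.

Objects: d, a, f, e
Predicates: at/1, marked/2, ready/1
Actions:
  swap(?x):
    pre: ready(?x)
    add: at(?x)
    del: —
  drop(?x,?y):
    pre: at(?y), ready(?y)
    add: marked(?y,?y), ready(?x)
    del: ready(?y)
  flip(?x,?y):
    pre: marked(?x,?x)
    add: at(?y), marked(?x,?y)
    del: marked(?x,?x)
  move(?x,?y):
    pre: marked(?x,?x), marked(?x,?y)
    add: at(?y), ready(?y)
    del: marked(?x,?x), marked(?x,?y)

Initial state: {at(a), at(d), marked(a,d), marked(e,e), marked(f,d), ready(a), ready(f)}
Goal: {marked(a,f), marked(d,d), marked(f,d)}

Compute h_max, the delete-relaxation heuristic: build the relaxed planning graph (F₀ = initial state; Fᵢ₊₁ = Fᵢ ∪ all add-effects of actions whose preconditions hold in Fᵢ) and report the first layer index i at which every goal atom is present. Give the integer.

2

F0 = init (7 atoms)
F1 = F0 ∪ {at(e), at(f), marked(a,a), marked(e,a), marked(e,d), marked(e,f), ready(d), ready(e)}  (15 atoms)
F2 = F1 ∪ {marked(a,e), marked(a,f), marked(d,d), marked(f,f)}  (19 atoms)
goal ⊆ F2  ⇒  h_max = 2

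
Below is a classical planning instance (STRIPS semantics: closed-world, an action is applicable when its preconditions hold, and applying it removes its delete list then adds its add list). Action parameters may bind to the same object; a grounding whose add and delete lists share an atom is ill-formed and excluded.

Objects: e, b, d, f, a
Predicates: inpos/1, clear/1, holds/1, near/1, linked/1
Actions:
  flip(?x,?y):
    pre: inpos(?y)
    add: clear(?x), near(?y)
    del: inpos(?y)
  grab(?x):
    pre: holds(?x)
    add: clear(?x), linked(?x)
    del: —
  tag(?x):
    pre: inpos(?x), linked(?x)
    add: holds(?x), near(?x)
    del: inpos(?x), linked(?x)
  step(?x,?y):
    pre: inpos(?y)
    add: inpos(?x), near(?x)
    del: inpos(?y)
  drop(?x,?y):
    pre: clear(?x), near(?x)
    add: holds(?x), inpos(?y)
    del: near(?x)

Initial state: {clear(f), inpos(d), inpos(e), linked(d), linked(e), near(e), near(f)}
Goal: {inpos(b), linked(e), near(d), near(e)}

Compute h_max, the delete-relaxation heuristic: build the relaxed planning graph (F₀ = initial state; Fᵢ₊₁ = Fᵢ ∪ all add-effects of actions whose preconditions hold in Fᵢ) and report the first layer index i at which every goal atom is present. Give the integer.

F0 = init (7 atoms)
F1 = F0 ∪ {clear(a), clear(b), clear(d), clear(e), holds(d), holds(e), holds(f), inpos(a), inpos(b), inpos(f), near(a), near(b), near(d)}  (20 atoms)
goal ⊆ F1  ⇒  h_max = 1

1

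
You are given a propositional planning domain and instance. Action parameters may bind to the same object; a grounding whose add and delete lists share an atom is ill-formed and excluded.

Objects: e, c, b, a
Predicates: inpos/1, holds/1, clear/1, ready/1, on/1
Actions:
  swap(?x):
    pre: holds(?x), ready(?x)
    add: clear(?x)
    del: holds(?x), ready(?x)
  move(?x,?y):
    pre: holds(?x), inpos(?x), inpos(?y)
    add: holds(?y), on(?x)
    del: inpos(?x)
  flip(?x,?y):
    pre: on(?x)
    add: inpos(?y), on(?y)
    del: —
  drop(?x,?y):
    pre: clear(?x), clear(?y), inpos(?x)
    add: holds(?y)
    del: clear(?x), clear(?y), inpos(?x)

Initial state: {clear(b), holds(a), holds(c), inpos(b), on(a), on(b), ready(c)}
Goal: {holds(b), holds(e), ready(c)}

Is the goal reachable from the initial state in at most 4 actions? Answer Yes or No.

1. flip(b,e)  →  {clear(b), holds(a), holds(c), inpos(b), inpos(e), on(a), on(b), on(e), ready(c)}
2. flip(e,c)  →  {clear(b), holds(a), holds(c), inpos(b), inpos(c), inpos(e), on(a), on(b), on(c), on(e), ready(c)}
3. move(c,e)  →  {clear(b), holds(a), holds(c), holds(e), inpos(b), inpos(e), on(a), on(b), on(c), on(e), ready(c)}
4. move(e,b)  →  {clear(b), holds(a), holds(b), holds(c), holds(e), inpos(b), on(a), on(b), on(c), on(e), ready(c)}
optimal plan length = 4; 4 ≤ 4

Yes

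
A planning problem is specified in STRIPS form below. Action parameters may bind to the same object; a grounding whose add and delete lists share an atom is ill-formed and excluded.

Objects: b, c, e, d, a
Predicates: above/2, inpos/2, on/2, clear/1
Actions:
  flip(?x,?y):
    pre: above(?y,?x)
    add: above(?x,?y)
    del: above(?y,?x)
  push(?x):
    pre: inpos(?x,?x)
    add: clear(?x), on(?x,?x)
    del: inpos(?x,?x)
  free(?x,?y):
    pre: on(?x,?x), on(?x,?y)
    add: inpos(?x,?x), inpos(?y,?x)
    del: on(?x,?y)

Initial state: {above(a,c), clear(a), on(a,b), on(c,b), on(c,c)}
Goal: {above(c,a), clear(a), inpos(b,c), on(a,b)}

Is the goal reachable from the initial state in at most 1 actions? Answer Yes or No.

No

1. flip(c,a)  →  {above(c,a), clear(a), on(a,b), on(c,b), on(c,c)}
2. free(c,b)  →  {above(c,a), clear(a), inpos(b,c), inpos(c,c), on(a,b), on(c,c)}
optimal plan length = 2; 2 > 1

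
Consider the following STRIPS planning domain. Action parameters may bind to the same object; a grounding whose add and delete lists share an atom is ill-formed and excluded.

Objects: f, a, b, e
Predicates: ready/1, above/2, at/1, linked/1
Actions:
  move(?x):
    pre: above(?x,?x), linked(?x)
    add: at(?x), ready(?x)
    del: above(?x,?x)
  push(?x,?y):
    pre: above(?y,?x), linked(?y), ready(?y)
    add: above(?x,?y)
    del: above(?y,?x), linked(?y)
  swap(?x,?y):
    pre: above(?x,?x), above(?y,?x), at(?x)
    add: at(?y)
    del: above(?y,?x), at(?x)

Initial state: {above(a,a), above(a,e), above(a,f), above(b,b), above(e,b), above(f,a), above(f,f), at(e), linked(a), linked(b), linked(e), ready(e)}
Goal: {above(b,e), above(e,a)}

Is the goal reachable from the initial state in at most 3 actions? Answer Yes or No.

1. move(a)  →  {above(a,e), above(a,f), above(b,b), above(e,b), above(f,a), above(f,f), at(a), at(e), linked(a), linked(b), linked(e), ready(a), ready(e)}
2. push(b,e)  →  {above(a,e), above(a,f), above(b,b), above(b,e), above(f,a), above(f,f), at(a), at(e), linked(a), linked(b), ready(a), ready(e)}
3. push(e,a)  →  {above(a,f), above(b,b), above(b,e), above(e,a), above(f,a), above(f,f), at(a), at(e), linked(b), ready(a), ready(e)}
optimal plan length = 3; 3 ≤ 3

Yes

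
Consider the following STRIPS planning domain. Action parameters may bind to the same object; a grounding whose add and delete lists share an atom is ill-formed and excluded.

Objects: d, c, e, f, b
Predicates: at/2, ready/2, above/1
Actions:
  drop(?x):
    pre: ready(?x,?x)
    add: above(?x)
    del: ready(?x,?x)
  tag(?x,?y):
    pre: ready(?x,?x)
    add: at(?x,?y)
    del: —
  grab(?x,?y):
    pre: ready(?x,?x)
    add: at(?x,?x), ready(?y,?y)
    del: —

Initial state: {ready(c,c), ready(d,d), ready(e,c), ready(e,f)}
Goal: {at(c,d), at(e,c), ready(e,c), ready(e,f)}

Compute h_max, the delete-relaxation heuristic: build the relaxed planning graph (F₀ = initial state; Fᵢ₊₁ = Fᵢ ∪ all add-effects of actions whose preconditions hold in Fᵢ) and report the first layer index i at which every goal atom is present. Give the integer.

F0 = init (4 atoms)
F1 = F0 ∪ {above(c), above(d), at(c,b), at(c,c), at(c,d), at(c,e), at(c,f), at(d,b), at(d,c), at(d,d), at(d,e), at(d,f), ready(b,b), ready(e,e), ready(f,f)}  (19 atoms)
F2 = F1 ∪ {above(b), above(e), above(f), at(b,b), at(b,c), at(b,d), at(b,e), at(b,f), at(e,b), at(e,c), at(e,d), at(e,e), at(e,f), at(f,b), at(f,c), at(f,d), at(f,e), at(f,f)}  (37 atoms)
goal ⊆ F2  ⇒  h_max = 2

2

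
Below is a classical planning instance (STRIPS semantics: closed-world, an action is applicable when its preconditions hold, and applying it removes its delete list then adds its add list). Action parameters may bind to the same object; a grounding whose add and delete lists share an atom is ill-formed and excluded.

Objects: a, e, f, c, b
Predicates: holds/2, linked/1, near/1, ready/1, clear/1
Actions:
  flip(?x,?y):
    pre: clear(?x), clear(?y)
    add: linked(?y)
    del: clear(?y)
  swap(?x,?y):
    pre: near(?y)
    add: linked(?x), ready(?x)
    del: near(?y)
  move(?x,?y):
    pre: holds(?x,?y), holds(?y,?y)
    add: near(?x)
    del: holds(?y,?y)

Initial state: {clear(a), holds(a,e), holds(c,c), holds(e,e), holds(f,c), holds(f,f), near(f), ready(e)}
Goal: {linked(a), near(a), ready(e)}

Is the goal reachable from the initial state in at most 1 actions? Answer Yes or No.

1. flip(a,a)  →  {holds(a,e), holds(c,c), holds(e,e), holds(f,c), holds(f,f), linked(a), near(f), ready(e)}
2. move(a,e)  →  {holds(a,e), holds(c,c), holds(f,c), holds(f,f), linked(a), near(a), near(f), ready(e)}
optimal plan length = 2; 2 > 1

No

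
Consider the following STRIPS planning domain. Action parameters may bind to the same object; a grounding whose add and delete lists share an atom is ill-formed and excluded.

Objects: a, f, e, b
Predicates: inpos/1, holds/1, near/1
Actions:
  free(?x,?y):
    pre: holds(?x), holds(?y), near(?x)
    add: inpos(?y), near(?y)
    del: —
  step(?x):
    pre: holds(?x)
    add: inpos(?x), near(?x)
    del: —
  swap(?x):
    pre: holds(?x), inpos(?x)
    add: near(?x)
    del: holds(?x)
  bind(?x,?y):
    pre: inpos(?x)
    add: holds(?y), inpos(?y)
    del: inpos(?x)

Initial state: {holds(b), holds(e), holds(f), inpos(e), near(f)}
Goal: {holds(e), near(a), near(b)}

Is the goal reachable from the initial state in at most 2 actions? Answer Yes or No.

No

1. free(f,b)  →  {holds(b), holds(e), holds(f), inpos(b), inpos(e), near(b), near(f)}
2. bind(e,a)  →  {holds(a), holds(b), holds(e), holds(f), inpos(a), inpos(b), near(b), near(f)}
3. free(f,a)  →  {holds(a), holds(b), holds(e), holds(f), inpos(a), inpos(b), near(a), near(b), near(f)}
optimal plan length = 3; 3 > 2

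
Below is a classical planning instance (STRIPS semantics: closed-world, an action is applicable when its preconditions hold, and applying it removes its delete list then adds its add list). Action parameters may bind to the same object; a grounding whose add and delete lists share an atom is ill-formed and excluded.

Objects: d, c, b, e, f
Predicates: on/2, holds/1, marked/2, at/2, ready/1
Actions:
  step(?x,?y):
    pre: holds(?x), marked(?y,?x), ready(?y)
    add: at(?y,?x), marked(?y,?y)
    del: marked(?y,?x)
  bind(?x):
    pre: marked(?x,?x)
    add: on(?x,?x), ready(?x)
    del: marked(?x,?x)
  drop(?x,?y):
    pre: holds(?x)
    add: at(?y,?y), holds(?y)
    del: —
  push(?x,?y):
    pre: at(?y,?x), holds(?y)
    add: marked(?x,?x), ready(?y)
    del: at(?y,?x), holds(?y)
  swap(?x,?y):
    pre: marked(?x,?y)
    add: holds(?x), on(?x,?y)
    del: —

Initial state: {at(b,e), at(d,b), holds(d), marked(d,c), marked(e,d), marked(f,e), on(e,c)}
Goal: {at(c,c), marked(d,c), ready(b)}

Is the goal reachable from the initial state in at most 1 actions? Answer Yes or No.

1. drop(d,c)  →  {at(b,e), at(c,c), at(d,b), holds(c), holds(d), marked(d,c), marked(e,d), marked(f,e), on(e,c)}
2. drop(d,b)  →  {at(b,b), at(b,e), at(c,c), at(d,b), holds(b), holds(c), holds(d), marked(d,c), marked(e,d), marked(f,e), on(e,c)}
3. push(b,b)  →  {at(b,e), at(c,c), at(d,b), holds(c), holds(d), marked(b,b), marked(d,c), marked(e,d), marked(f,e), on(e,c), ready(b)}
optimal plan length = 3; 3 > 1

No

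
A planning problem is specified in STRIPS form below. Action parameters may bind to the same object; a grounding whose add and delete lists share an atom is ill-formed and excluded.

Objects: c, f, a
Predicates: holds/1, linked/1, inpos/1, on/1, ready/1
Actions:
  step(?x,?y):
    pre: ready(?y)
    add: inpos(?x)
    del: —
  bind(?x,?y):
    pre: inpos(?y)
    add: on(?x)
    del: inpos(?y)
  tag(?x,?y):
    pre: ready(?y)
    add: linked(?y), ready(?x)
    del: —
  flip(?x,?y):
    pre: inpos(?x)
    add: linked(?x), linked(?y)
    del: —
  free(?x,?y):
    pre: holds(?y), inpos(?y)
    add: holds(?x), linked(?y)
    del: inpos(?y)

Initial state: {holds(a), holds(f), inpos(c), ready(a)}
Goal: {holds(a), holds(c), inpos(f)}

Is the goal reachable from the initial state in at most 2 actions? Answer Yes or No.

1. step(f,a)  →  {holds(a), holds(f), inpos(c), inpos(f), ready(a)}
2. step(a,a)  →  {holds(a), holds(f), inpos(a), inpos(c), inpos(f), ready(a)}
3. free(c,a)  →  {holds(a), holds(c), holds(f), inpos(c), inpos(f), linked(a), ready(a)}
optimal plan length = 3; 3 > 2

No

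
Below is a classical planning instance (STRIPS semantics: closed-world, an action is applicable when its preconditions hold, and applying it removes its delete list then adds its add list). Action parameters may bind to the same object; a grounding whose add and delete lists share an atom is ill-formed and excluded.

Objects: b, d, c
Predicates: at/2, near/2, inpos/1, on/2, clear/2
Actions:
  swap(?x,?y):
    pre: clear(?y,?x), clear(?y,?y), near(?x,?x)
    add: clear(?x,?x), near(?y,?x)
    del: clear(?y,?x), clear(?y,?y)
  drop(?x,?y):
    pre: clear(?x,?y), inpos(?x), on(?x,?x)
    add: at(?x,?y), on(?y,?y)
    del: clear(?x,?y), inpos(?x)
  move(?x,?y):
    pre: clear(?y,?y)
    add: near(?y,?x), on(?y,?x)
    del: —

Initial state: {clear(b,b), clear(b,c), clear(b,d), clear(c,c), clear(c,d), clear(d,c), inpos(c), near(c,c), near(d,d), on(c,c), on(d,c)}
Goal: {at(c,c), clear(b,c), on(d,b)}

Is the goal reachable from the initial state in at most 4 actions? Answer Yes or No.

1. swap(d,b)  →  {clear(b,c), clear(c,c), clear(c,d), clear(d,c), clear(d,d), inpos(c), near(b,d), near(c,c), near(d,d), on(c,c), on(d,c)}
2. drop(c,c)  →  {at(c,c), clear(b,c), clear(c,d), clear(d,c), clear(d,d), near(b,d), near(c,c), near(d,d), on(c,c), on(d,c)}
3. move(b,d)  →  {at(c,c), clear(b,c), clear(c,d), clear(d,c), clear(d,d), near(b,d), near(c,c), near(d,b), near(d,d), on(c,c), on(d,b), on(d,c)}
optimal plan length = 3; 3 ≤ 4

Yes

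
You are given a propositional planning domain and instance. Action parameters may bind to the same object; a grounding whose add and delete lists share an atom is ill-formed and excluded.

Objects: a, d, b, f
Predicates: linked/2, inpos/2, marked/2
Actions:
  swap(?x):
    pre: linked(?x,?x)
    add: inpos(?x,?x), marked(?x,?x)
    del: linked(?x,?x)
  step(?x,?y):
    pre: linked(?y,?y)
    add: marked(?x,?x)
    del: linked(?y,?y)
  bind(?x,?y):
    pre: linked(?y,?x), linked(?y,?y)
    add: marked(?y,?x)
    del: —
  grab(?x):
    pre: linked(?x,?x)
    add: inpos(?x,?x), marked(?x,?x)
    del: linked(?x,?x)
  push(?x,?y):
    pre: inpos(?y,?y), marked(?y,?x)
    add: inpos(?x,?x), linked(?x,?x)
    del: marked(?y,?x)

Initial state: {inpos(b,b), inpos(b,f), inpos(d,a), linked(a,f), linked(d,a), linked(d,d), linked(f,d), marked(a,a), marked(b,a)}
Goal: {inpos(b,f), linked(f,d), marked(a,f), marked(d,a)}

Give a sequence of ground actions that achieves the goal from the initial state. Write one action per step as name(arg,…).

1. bind(a,d)  →  {inpos(b,b), inpos(b,f), inpos(d,a), linked(a,f), linked(d,a), linked(d,d), linked(f,d), marked(a,a), marked(b,a), marked(d,a)}
2. push(a,b)  →  {inpos(a,a), inpos(b,b), inpos(b,f), inpos(d,a), linked(a,a), linked(a,f), linked(d,a), linked(d,d), linked(f,d), marked(a,a), marked(d,a)}
3. bind(f,a)  →  {inpos(a,a), inpos(b,b), inpos(b,f), inpos(d,a), linked(a,a), linked(a,f), linked(d,a), linked(d,d), linked(f,d), marked(a,a), marked(a,f), marked(d,a)}

bind(a,d); push(a,b); bind(f,a)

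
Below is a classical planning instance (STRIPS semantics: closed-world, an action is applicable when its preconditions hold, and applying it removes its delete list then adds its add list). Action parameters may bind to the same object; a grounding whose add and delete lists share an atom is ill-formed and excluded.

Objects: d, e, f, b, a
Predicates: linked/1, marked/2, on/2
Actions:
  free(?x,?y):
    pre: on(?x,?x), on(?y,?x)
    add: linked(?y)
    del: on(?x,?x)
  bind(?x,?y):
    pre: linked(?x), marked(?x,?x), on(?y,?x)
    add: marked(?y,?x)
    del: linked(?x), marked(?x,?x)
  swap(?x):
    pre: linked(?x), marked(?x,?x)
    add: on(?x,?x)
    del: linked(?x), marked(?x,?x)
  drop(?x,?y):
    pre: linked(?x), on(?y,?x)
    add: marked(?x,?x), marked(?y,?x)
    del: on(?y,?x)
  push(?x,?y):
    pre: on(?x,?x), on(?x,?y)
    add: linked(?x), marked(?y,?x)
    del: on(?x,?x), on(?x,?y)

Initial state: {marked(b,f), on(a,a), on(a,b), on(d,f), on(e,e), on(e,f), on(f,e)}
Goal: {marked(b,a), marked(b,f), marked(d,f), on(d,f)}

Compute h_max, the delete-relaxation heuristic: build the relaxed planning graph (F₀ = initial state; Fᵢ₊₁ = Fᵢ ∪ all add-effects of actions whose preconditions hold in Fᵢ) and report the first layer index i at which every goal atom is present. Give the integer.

2

F0 = init (7 atoms)
F1 = F0 ∪ {linked(a), linked(e), linked(f), marked(a,a), marked(b,a), marked(e,e), marked(f,e)}  (14 atoms)
F2 = F1 ∪ {marked(d,f), marked(e,f), marked(f,f)}  (17 atoms)
goal ⊆ F2  ⇒  h_max = 2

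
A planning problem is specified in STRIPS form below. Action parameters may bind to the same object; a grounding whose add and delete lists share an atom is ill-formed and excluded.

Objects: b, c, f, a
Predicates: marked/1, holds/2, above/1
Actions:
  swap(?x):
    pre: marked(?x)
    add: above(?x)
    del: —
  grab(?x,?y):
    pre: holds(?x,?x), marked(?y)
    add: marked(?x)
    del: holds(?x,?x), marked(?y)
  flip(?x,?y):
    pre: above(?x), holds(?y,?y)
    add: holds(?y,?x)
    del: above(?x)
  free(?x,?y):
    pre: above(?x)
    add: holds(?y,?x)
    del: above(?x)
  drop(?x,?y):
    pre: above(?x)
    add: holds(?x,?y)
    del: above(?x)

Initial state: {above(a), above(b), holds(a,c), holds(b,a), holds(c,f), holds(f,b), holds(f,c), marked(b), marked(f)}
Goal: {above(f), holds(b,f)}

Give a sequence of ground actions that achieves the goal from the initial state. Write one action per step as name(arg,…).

1. swap(f)  →  {above(a), above(b), above(f), holds(a,c), holds(b,a), holds(c,f), holds(f,b), holds(f,c), marked(b), marked(f)}
2. drop(b,f)  →  {above(a), above(f), holds(a,c), holds(b,a), holds(b,f), holds(c,f), holds(f,b), holds(f,c), marked(b), marked(f)}

swap(f); drop(b,f)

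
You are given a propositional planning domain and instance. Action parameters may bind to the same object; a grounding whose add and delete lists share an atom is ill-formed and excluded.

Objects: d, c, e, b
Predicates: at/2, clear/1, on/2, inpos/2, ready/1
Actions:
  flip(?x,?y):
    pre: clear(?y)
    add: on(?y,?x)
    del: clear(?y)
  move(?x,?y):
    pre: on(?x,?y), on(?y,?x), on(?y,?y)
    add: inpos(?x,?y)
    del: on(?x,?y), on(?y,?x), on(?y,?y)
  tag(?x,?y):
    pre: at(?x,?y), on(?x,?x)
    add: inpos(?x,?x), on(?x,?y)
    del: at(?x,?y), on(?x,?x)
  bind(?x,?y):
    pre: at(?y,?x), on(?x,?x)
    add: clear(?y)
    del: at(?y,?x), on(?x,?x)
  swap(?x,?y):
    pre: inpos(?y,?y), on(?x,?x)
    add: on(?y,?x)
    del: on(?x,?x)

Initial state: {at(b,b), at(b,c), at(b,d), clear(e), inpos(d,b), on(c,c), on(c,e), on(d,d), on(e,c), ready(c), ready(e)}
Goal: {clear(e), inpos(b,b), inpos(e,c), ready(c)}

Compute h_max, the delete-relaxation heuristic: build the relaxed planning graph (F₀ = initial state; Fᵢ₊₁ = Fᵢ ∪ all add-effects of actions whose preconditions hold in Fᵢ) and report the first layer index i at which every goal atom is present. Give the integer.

F0 = init (11 atoms)
F1 = F0 ∪ {clear(b), inpos(c,c), inpos(d,d), inpos(e,c), on(e,b), on(e,d), on(e,e)}  (18 atoms)
F2 = F1 ∪ {inpos(c,e), inpos(e,e), on(b,b), on(b,c), on(b,d), on(b,e), on(c,d), on(d,c), on(d,e)}  (27 atoms)
F3 = F2 ∪ {inpos(b,b), inpos(b,e), inpos(c,d), inpos(d,c), inpos(d,e), inpos(e,b), inpos(e,d), on(c,b), on(d,b)}  (36 atoms)
goal ⊆ F3  ⇒  h_max = 3

3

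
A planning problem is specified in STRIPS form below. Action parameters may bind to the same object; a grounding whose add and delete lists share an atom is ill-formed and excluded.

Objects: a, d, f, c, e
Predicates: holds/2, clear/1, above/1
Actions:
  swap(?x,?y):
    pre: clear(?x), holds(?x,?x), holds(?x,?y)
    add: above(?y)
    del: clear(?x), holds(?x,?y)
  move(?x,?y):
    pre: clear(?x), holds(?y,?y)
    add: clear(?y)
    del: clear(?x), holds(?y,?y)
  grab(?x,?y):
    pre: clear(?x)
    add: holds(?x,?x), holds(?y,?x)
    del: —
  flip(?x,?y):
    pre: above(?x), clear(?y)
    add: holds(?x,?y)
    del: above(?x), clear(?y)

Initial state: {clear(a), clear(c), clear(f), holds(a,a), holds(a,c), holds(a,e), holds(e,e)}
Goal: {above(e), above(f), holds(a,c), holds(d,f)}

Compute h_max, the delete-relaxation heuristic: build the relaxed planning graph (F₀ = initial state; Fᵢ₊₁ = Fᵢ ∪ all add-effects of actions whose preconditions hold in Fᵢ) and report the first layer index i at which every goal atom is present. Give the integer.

F0 = init (7 atoms)
F1 = F0 ∪ {above(a), above(c), above(e), clear(e), holds(a,f), holds(c,a), holds(c,c), holds(c,f), holds(d,a), holds(d,c), holds(d,f), holds(e,a), holds(e,c), holds(e,f), holds(f,a), holds(f,c), holds(f,f)}  (24 atoms)
F2 = F1 ∪ {above(f), holds(c,e), holds(d,e), holds(f,e)}  (28 atoms)
goal ⊆ F2  ⇒  h_max = 2

2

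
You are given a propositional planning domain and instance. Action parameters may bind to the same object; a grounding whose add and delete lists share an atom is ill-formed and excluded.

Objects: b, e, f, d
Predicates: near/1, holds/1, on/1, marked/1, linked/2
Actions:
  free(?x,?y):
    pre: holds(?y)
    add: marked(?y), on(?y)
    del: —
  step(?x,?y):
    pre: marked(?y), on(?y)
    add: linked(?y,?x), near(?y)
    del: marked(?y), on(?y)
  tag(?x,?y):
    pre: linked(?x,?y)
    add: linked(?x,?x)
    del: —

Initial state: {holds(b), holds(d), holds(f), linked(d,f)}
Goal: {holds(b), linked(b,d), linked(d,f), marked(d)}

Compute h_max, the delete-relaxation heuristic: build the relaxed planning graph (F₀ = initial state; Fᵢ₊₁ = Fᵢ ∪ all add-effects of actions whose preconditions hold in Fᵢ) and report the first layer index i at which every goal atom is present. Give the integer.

F0 = init (4 atoms)
F1 = F0 ∪ {linked(d,d), marked(b), marked(d), marked(f), on(b), on(d), on(f)}  (11 atoms)
F2 = F1 ∪ {linked(b,b), linked(b,d), linked(b,e), linked(b,f), linked(d,b), linked(d,e), linked(f,b), linked(f,d), linked(f,e), linked(f,f), near(b), near(d), near(f)}  (24 atoms)
goal ⊆ F2  ⇒  h_max = 2

2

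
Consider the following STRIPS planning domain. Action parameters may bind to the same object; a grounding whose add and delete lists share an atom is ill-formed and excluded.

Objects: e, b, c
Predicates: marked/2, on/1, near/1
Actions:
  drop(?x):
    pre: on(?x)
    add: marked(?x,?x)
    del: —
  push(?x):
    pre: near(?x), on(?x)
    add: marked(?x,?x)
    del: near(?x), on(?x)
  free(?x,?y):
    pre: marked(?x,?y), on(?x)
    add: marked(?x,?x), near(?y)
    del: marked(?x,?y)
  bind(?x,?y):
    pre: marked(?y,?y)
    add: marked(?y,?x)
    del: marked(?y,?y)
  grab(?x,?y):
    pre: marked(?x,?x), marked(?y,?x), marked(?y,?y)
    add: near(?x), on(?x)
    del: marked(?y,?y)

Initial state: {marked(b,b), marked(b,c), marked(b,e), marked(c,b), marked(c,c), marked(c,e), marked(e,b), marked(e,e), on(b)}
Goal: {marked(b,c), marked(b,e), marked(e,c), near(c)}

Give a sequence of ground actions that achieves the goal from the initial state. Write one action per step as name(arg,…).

bind(c,e); grab(c,b)

1. bind(c,e)  →  {marked(b,b), marked(b,c), marked(b,e), marked(c,b), marked(c,c), marked(c,e), marked(e,b), marked(e,c), on(b)}
2. grab(c,b)  →  {marked(b,c), marked(b,e), marked(c,b), marked(c,c), marked(c,e), marked(e,b), marked(e,c), near(c), on(b), on(c)}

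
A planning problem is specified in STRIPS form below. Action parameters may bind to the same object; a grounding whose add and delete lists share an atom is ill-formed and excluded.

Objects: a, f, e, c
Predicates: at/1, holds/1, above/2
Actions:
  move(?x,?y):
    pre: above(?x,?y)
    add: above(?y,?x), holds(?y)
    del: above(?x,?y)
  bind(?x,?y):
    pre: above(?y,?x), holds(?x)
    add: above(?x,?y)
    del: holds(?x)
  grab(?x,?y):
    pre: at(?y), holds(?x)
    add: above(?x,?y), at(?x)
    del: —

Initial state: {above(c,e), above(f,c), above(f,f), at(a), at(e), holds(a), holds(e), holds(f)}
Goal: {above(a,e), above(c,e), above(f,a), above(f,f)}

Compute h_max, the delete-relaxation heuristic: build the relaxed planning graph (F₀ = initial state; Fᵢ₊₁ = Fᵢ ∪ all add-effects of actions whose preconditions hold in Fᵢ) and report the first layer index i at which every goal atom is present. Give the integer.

1

F0 = init (8 atoms)
F1 = F0 ∪ {above(a,a), above(a,e), above(c,f), above(e,a), above(e,c), above(e,e), above(f,a), above(f,e), at(f), holds(c)}  (18 atoms)
goal ⊆ F1  ⇒  h_max = 1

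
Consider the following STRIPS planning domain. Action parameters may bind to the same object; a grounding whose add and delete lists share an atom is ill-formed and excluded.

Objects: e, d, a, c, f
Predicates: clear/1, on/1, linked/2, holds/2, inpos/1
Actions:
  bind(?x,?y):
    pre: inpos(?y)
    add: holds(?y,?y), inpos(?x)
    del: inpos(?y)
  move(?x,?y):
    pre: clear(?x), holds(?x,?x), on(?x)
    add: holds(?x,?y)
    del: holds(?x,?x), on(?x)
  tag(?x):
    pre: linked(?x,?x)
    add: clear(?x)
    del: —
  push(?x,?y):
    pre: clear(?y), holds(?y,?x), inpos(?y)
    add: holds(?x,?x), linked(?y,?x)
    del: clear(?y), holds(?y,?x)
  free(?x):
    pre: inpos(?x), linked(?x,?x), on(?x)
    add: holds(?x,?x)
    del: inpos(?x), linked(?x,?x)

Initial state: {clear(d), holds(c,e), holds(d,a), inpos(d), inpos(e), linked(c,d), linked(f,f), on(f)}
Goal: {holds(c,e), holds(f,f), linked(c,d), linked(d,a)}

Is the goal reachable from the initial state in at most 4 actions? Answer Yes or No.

1. bind(f,e)  →  {clear(d), holds(c,e), holds(d,a), holds(e,e), inpos(d), inpos(f), linked(c,d), linked(f,f), on(f)}
2. bind(e,f)  →  {clear(d), holds(c,e), holds(d,a), holds(e,e), holds(f,f), inpos(d), inpos(e), linked(c,d), linked(f,f), on(f)}
3. push(a,d)  →  {holds(a,a), holds(c,e), holds(e,e), holds(f,f), inpos(d), inpos(e), linked(c,d), linked(d,a), linked(f,f), on(f)}
optimal plan length = 3; 3 ≤ 4

Yes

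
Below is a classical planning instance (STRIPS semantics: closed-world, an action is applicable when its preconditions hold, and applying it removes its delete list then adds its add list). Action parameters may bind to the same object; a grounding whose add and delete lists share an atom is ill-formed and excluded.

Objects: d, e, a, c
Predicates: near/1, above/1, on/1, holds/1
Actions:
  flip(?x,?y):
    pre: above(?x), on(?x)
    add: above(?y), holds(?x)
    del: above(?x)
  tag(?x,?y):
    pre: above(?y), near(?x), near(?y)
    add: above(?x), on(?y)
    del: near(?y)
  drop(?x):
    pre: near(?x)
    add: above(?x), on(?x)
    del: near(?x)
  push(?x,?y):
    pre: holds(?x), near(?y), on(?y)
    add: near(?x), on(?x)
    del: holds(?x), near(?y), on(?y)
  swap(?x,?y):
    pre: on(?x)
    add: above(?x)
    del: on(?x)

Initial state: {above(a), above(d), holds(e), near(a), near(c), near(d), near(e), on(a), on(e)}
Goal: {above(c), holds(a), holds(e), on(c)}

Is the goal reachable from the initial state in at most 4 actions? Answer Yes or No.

1. flip(a,d)  →  {above(d), holds(a), holds(e), near(a), near(c), near(d), near(e), on(a), on(e)}
2. drop(c)  →  {above(c), above(d), holds(a), holds(e), near(a), near(d), near(e), on(a), on(c), on(e)}
optimal plan length = 2; 2 ≤ 4

Yes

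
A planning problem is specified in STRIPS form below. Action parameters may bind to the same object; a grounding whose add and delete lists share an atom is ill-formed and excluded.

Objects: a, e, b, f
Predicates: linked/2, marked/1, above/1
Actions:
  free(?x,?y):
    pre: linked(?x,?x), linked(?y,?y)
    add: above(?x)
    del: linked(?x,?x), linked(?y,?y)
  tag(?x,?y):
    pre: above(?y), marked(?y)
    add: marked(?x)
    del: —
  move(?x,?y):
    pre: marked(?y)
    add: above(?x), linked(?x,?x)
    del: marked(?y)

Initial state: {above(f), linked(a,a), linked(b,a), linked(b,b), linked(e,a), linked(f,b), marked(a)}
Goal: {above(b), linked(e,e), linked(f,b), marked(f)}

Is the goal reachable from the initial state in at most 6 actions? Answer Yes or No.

1. free(a,a)  →  {above(a), above(f), linked(b,a), linked(b,b), linked(e,a), linked(f,b), marked(a)}
2. free(b,b)  →  {above(a), above(b), above(f), linked(b,a), linked(e,a), linked(f,b), marked(a)}
3. tag(f,a)  →  {above(a), above(b), above(f), linked(b,a), linked(e,a), linked(f,b), marked(a), marked(f)}
4. move(e,a)  →  {above(a), above(b), above(e), above(f), linked(b,a), linked(e,a), linked(e,e), linked(f,b), marked(f)}
optimal plan length = 4; 4 ≤ 6

Yes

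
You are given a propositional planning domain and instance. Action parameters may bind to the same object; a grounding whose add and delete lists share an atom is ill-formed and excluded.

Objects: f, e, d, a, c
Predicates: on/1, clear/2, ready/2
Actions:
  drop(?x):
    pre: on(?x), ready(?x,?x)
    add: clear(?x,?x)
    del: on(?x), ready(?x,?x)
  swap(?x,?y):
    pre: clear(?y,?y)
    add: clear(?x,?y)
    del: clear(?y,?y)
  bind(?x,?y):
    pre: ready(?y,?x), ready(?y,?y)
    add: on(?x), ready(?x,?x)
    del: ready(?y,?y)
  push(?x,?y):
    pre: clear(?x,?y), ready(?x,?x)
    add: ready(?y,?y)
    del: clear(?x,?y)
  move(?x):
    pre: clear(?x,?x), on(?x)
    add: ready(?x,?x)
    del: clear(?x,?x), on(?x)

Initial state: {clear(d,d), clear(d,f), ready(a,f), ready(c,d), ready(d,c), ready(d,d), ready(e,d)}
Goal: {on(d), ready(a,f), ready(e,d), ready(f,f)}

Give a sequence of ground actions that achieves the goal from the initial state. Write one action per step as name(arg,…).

1. bind(c,d)  →  {clear(d,d), clear(d,f), on(c), ready(a,f), ready(c,c), ready(c,d), ready(d,c), ready(e,d)}
2. bind(d,c)  →  {clear(d,d), clear(d,f), on(c), on(d), ready(a,f), ready(c,d), ready(d,c), ready(d,d), ready(e,d)}
3. push(d,f)  →  {clear(d,d), on(c), on(d), ready(a,f), ready(c,d), ready(d,c), ready(d,d), ready(e,d), ready(f,f)}

bind(c,d); bind(d,c); push(d,f)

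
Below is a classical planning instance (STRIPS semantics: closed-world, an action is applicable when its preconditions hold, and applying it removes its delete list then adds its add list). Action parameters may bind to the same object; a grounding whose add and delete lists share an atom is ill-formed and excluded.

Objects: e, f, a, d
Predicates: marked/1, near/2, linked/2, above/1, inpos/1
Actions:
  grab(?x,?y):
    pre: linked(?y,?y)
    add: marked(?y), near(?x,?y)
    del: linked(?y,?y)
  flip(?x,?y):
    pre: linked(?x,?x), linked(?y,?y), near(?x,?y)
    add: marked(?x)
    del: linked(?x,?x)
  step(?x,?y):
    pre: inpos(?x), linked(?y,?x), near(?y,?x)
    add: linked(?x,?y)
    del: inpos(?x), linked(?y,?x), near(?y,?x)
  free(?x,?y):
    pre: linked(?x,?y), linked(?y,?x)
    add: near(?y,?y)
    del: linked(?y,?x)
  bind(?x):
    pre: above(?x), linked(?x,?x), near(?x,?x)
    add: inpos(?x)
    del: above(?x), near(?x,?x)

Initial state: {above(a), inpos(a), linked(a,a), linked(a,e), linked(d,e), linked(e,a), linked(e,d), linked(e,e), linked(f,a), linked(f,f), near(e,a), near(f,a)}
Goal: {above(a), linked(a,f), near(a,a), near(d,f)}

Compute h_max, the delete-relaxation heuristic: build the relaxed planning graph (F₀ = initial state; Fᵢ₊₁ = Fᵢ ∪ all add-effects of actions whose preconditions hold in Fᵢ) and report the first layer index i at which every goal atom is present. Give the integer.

1

F0 = init (12 atoms)
F1 = F0 ∪ {linked(a,f), marked(a), marked(e), marked(f), near(a,a), near(a,e), near(a,f), near(d,a), near(d,d), near(d,e), near(d,f), near(e,e), near(e,f), near(f,e), near(f,f)}  (27 atoms)
goal ⊆ F1  ⇒  h_max = 1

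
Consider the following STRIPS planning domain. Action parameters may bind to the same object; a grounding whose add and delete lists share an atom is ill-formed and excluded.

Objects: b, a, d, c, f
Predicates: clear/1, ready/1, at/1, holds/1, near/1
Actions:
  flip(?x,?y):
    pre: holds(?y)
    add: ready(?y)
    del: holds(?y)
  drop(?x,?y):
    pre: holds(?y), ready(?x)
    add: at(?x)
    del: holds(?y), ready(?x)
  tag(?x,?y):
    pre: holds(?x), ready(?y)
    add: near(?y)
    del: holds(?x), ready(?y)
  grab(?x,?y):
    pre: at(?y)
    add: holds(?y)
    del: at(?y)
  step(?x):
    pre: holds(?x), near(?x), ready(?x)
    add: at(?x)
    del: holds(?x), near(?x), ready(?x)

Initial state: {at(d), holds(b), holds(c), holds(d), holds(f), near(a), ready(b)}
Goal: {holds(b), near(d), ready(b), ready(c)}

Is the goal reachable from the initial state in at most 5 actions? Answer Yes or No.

1. flip(b,d)  →  {at(d), holds(b), holds(c), holds(f), near(a), ready(b), ready(d)}
2. flip(b,c)  →  {at(d), holds(b), holds(f), near(a), ready(b), ready(c), ready(d)}
3. tag(f,d)  →  {at(d), holds(b), near(a), near(d), ready(b), ready(c)}
optimal plan length = 3; 3 ≤ 5

Yes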